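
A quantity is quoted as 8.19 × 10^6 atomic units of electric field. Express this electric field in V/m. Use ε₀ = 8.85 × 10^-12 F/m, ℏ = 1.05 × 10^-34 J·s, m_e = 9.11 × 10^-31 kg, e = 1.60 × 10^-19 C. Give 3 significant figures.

4.26 × 10^18 V/m

One atomic unit of electric field: E_au = E_h/(e a₀) = m_e²e⁵/((4πε₀)³ℏ⁴) = 5.20 × 10^11 V/m.
8.19 × 10^6 × 5.20 × 10^11 V/m = 4.26 × 10^18 V/m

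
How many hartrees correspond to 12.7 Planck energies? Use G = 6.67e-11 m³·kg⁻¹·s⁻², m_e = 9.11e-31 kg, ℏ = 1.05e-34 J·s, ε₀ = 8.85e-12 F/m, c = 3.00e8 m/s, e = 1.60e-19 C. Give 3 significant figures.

Planck energy: E_P = √(ℏc⁵/G) = 1.96e9 J
hartree: E_h = m_e e⁴/(4πε₀ℏ)² = 4.38e-18 J
12.7 × 1.96e9 / 4.38e-18 = 5.67e27

5.67e27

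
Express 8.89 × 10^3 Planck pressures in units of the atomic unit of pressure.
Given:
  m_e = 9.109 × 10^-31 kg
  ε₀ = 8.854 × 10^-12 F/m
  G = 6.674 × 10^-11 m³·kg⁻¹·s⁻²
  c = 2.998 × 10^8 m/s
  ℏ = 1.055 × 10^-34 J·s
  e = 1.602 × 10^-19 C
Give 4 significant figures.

1.406 × 10^104

Planck pressure: p_P = c⁷/(ℏG²) = 4.632 × 10^113 Pa
atomic unit of pressure: P_au = E_h/a₀³ = m_e⁴e¹⁰/((4πε₀)⁵ℏ⁸) = 2.929 × 10^13 Pa
8.89 × 10^3 × 4.632 × 10^113 / 2.929 × 10^13 = 1.406 × 10^104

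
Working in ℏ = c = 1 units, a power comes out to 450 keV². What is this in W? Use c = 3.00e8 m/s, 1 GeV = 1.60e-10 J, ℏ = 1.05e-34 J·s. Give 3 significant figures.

Power is [E]/[T] = [E]²/ℏ.
1 GeV² → 1/ℏ × (1 GeV in J)² = 2.44e14 W.
Convert the energy scale: 450 keV² = 4.50e-10 GeV².
Result: 4.50e-10 × 2.44e14 = 1.10e5 W.

1.10e5 W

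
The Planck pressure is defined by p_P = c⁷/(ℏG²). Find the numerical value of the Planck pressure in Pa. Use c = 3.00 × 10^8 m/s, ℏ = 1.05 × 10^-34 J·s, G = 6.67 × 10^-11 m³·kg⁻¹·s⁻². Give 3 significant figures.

4.68 × 10^113 Pa

p_P = c⁷/(ℏG²)
  = 2.19 × 10^59 / 4.67 × 10^-55
  = 4.68 × 10^113 Pa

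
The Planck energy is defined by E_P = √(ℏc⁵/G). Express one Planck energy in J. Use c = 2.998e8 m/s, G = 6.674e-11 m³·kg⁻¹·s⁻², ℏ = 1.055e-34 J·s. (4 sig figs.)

E_P = √(ℏc⁵/G)
  = √(3.828e18)
  = 1.957e9 J

1.957e9 J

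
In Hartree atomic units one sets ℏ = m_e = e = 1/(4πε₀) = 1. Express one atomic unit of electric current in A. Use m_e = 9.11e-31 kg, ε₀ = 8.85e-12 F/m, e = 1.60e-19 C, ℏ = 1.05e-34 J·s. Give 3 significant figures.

6.67e-3 A

I_au = e E_h/ℏ = m_e e⁵/((4πε₀)²ℏ³)
E_h = 4.38e-18 J
e·E_h/ℏ = 6.67e-3 A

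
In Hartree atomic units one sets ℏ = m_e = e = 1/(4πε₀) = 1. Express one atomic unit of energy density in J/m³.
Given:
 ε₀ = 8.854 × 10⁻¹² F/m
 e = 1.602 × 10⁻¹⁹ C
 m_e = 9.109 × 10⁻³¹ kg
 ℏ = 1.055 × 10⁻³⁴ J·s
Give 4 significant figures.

u_au = E_h/a₀³ = m_e⁴e¹⁰/((4πε₀)⁵ℏ⁸)
E_h = 4.354 × 10⁻¹⁸ J
a₀ = 5.297 × 10⁻¹¹ m
E_h/a₀³ = 2.929 × 10¹³ J/m³

2.929 × 10¹³ J/m³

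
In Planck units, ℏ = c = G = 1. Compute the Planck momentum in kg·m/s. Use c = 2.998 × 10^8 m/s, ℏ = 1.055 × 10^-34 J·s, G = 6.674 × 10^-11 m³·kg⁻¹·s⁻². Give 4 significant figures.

Dimensional analysis gives p_P = √(ℏc³/G).
  = √(42.60)
  = 6.527 kg·m/s

6.527 kg·m/s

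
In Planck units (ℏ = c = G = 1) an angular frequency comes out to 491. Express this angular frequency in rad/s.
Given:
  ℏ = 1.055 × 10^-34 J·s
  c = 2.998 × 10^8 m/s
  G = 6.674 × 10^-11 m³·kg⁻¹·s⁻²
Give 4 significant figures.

One Planck angular frequency: ω_P = √(c⁵/(ℏG)) = 1.855 × 10^43 rad/s.
491 × 1.855 × 10^43 rad/s = 9.106 × 10^45 rad/s

9.106 × 10^45 rad/s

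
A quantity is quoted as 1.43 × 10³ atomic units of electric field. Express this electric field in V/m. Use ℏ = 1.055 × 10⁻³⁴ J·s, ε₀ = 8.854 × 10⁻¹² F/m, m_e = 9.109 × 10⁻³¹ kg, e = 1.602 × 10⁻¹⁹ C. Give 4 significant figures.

7.337 × 10¹⁴ V/m

One atomic unit of electric field: E_au = E_h/(e a₀) = m_e²e⁵/((4πε₀)³ℏ⁴) = 5.131 × 10¹¹ V/m.
1.43 × 10³ × 5.131 × 10¹¹ V/m = 7.337 × 10¹⁴ V/m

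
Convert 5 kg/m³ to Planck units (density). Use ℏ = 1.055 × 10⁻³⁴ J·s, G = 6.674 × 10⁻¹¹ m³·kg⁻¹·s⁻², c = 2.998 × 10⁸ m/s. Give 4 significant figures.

9.701 × 10⁻⁹⁷

Planck density: ρ_P = c⁵/(ℏG²) = 5.154 × 10⁹⁶ kg/m³.
5 / 5.154 × 10⁹⁶ = 9.701 × 10⁻⁹⁷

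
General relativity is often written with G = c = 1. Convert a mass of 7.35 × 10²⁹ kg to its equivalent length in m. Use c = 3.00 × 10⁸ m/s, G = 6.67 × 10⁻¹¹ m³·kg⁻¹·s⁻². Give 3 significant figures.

545 m

In G = c = 1 units mass has dimensions of length; the conversion factor is G/c².
7.35 × 10²⁹ kg × (G/c²) = 545 m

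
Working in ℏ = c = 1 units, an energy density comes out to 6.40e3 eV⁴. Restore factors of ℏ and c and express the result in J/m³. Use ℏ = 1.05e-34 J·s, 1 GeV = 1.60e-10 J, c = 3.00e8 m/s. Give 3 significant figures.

1.34e5 J/m³

[E]/[L]³ = [E]⁴/(ℏc)³; restore (ℏc)⁻³.
1 GeV⁴ → 1/(ℏc)³ × (1 GeV in J)⁴ = 2.10e37 J/m³.
Convert the energy scale: 6.40e3 eV⁴ = 6.40e-33 GeV⁴.
Result: 6.40e-33 × 2.10e37 = 1.34e5 J/m³.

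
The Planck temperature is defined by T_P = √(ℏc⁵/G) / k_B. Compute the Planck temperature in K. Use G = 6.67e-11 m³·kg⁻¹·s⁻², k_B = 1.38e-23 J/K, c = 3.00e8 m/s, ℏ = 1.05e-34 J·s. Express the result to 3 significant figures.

1.42e32 K

T_P = √(ℏc⁵/G) / k_B
  = √(3.83e18) × 7.25e22
  = 1.42e32 K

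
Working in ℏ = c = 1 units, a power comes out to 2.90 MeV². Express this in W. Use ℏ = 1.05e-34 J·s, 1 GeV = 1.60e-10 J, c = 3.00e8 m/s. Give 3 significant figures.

Power is [E]/[T] = [E]²/ℏ.
1 GeV² → 1/ℏ × (1 GeV in J)² = 2.44e14 W.
Convert the energy scale: 2.90 MeV² = 2.90e-6 GeV².
Result: 2.90e-6 × 2.44e14 = 7.07e8 W.

7.07e8 W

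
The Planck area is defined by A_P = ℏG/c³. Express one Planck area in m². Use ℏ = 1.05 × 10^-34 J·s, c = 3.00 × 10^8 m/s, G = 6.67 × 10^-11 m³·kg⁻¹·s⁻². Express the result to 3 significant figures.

A_P = ℏG/c³
  = 7.00 × 10^-45 / 2.70 × 10^25
  = 2.59 × 10^-70 m²

2.59 × 10^-70 m²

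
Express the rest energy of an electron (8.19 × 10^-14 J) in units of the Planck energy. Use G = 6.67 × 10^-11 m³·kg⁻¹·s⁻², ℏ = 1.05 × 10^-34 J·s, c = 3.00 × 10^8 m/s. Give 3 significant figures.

Planck energy: E_P = √(ℏc⁵/G) = 1.96 × 10^9 J.
8.19 × 10^-14 / 1.96 × 10^9 = 4.19 × 10^-23

4.19 × 10^-23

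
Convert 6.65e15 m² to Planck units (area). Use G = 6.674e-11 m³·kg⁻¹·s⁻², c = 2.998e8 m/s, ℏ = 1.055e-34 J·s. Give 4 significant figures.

Planck area: A_P = ℏG/c³ = 2.613e-70 m².
6.65e15 / 2.613e-70 = 2.545e85

2.545e85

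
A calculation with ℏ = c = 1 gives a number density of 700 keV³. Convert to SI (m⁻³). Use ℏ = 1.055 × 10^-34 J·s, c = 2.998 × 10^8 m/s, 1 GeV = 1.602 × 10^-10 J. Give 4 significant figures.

Number density is [L]⁻³ = [E]³/(ℏc)³.
1 GeV³ → 1/(ℏc)³ × (1 GeV in J)³ = 1.299 × 10^47 m⁻³.
Convert the energy scale: 700 keV³ = 7.00 × 10^-16 GeV³.
Result: 7.00 × 10^-16 × 1.299 × 10^47 = 9.096 × 10^31 m⁻³.

9.096 × 10^31 m⁻³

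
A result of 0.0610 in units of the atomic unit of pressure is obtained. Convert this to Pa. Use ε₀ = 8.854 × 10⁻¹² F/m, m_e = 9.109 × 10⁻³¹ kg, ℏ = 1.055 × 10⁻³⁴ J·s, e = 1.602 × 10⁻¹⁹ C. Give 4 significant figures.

One atomic unit of pressure: P_au = E_h/a₀³ = m_e⁴e¹⁰/((4πε₀)⁵ℏ⁸) = 2.929 × 10¹³ Pa.
0.0610 × 2.929 × 10¹³ Pa = 1.787 × 10¹² Pa

1.787 × 10¹² Pa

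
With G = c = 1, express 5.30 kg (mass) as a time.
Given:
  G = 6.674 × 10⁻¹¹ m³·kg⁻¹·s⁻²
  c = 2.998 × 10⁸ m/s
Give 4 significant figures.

Mass → time via G/c³.
5.30 kg × (G/c³) = 1.313 × 10⁻³⁵ s

1.313 × 10⁻³⁵ s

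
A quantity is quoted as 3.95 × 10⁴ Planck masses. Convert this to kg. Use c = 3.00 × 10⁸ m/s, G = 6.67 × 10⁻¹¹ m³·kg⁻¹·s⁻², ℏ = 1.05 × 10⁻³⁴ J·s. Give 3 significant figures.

8.58 × 10⁻⁴ kg

One Planck mass: m_P = √(ℏc/G) = 2.17 × 10⁻⁸ kg.
3.95 × 10⁴ × 2.17 × 10⁻⁸ kg = 8.58 × 10⁻⁴ kg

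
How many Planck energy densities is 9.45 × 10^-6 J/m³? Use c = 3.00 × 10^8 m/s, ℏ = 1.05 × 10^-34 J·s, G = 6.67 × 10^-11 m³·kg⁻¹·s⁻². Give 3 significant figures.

Planck energy density: u_P = c⁷/(ℏG²) = 4.68 × 10^113 J/m³.
9.45 × 10^-6 / 4.68 × 10^113 = 2.02 × 10^-119

2.02 × 10^-119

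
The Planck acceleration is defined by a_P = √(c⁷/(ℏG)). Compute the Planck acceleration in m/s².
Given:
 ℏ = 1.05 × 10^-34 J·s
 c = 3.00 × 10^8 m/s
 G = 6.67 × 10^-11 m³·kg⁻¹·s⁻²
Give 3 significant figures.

a_P = √(c⁷/(ℏG))
  = √(3.12 × 10^103)
  = 5.59 × 10^51 m/s²

5.59 × 10^51 m/s²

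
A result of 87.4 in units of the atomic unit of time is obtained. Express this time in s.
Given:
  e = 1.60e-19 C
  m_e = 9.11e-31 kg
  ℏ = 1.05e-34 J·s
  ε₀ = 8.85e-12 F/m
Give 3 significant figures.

One atomic unit of time: τ_au = (4πε₀)²ℏ³/(m_e e⁴) = 2.40e-17 s.
87.4 × 2.40e-17 s = 2.10e-15 s

2.10e-15 s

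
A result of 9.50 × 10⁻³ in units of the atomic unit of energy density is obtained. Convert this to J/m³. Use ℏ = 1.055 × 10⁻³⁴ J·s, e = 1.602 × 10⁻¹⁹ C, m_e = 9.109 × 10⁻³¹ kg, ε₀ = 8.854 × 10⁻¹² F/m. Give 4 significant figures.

2.783 × 10¹¹ J/m³

One atomic unit of energy density: u_au = E_h/a₀³ = m_e⁴e¹⁰/((4πε₀)⁵ℏ⁸) = 2.929 × 10¹³ J/m³.
9.50 × 10⁻³ × 2.929 × 10¹³ J/m³ = 2.783 × 10¹¹ J/m³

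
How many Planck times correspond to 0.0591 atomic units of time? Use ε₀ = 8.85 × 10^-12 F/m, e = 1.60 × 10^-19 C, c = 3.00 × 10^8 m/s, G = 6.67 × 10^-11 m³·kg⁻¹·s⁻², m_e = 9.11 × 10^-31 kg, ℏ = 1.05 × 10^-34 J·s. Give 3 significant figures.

atomic unit of time: τ_au = (4πε₀)²ℏ³/(m_e e⁴) = 2.40 × 10^-17 s
Planck time: t_P = √(ℏG/c⁵) = 5.37 × 10^-44 s
0.0591 × 2.40 × 10^-17 / 5.37 × 10^-44 = 2.64 × 10^25

2.64 × 10^25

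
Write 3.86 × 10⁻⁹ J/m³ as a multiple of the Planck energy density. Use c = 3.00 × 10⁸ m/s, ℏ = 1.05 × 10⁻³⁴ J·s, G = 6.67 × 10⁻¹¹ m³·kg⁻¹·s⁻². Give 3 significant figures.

8.24 × 10⁻¹²³

Planck energy density: u_P = c⁷/(ℏG²) = 4.68 × 10¹¹³ J/m³.
3.86 × 10⁻⁹ / 4.68 × 10¹¹³ = 8.24 × 10⁻¹²³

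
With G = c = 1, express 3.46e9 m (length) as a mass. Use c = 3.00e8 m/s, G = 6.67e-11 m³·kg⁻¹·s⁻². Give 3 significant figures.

4.67e36 kg

Length → mass via c²/G.
3.46e9 m × (c²/G) = 4.67e36 kg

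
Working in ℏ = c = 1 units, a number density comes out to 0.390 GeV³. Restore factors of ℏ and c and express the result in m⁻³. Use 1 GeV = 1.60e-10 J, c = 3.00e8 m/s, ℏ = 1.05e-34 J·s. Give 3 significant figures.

Number density is [L]⁻³ = [E]³/(ℏc)³.
1 GeV³ → 1/(ℏc)³ × (1 GeV in J)³ = 1.31e47 m⁻³.
Result: 0.390 × 1.31e47 = 5.11e46 m⁻³.

5.11e46 m⁻³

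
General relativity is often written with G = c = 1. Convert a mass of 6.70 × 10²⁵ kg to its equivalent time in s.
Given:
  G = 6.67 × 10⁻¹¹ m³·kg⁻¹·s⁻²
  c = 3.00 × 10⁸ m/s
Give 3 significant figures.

1.66 × 10⁻¹⁰ s

Mass → time via G/c³.
6.70 × 10²⁵ kg × (G/c³) = 1.66 × 10⁻¹⁰ s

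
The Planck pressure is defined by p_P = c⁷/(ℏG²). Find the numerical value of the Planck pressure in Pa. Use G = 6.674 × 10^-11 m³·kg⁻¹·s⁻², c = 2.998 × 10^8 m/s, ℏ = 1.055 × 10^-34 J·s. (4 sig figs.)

p_P = c⁷/(ℏG²)
  = 2.177 × 10^59 / 4.699 × 10^-55
  = 4.632 × 10^113 Pa

4.632 × 10^113 Pa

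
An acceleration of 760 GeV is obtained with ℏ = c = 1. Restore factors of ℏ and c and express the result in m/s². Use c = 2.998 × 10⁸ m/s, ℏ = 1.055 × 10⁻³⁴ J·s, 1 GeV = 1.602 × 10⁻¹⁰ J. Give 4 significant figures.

3.460 × 10³⁵ m/s²

Acceleration is [L]/[T]² = c·[E]/ℏ.
1 GeV → c/ℏ × (1 GeV in J) = 4.552 × 10³² m/s².
Result: 760 × 4.552 × 10³² = 3.460 × 10³⁵ m/s².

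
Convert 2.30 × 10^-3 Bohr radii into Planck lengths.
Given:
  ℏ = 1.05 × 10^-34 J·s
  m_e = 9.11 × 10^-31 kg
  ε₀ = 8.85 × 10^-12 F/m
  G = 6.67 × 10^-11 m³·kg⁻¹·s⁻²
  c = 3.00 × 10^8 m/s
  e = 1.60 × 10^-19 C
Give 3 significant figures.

Bohr radius: a₀ = 4πε₀ℏ²/(m_e e²) = 5.26 × 10^-11 m
Planck length: ℓ_P = √(ℏG/c³) = 1.61 × 10^-35 m
2.30 × 10^-3 × 5.26 × 10^-11 / 1.61 × 10^-35 = 7.51 × 10^21

7.51 × 10^21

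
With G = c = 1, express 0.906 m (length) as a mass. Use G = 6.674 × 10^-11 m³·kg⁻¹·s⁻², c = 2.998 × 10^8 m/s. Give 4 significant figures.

1.220 × 10^27 kg

Length → mass via c²/G.
0.906 m × (c²/G) = 1.220 × 10^27 kg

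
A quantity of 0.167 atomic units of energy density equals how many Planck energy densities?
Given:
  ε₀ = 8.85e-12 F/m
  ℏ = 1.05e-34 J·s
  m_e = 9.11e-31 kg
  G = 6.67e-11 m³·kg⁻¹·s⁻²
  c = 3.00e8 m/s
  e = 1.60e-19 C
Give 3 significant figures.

atomic unit of energy density: u_au = E_h/a₀³ = m_e⁴e¹⁰/((4πε₀)⁵ℏ⁸) = 3.01e13 J/m³
Planck energy density: u_P = c⁷/(ℏG²) = 4.68e113 J/m³
0.167 × 3.01e13 / 4.68e113 = 1.07e-101

1.07e-101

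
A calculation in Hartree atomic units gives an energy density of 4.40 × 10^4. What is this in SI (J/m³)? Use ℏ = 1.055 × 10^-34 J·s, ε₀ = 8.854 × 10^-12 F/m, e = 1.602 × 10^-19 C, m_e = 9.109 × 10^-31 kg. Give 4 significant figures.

1.289 × 10^18 J/m³

One atomic unit of energy density: u_au = E_h/a₀³ = m_e⁴e¹⁰/((4πε₀)⁵ℏ⁸) = 2.929 × 10^13 J/m³.
4.40 × 10^4 × 2.929 × 10^13 J/m³ = 1.289 × 10^18 J/m³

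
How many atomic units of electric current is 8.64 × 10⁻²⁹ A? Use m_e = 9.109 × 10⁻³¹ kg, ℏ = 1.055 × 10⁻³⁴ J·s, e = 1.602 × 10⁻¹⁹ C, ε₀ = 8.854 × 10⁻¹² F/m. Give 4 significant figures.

atomic unit of electric current: I_au = e E_h/ℏ = m_e e⁵/((4πε₀)²ℏ³) = 6.612 × 10⁻³ A.
8.64 × 10⁻²⁹ / 6.612 × 10⁻³ = 1.307 × 10⁻²⁶

1.307 × 10⁻²⁶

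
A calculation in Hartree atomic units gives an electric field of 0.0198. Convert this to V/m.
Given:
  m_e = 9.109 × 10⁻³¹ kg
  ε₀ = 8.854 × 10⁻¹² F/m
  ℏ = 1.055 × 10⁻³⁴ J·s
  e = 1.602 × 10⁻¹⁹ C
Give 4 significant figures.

One atomic unit of electric field: E_au = E_h/(e a₀) = m_e²e⁵/((4πε₀)³ℏ⁴) = 5.131 × 10¹¹ V/m.
0.0198 × 5.131 × 10¹¹ V/m = 1.016 × 10¹⁰ V/m

1.016 × 10¹⁰ V/m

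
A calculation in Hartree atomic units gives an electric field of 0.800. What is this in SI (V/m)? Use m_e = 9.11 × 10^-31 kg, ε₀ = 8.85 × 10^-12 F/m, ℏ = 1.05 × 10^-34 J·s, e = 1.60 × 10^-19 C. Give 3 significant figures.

One atomic unit of electric field: E_au = E_h/(e a₀) = m_e²e⁵/((4πε₀)³ℏ⁴) = 5.20 × 10^11 V/m.
0.800 × 5.20 × 10^11 V/m = 4.16 × 10^11 V/m

4.16 × 10^11 V/m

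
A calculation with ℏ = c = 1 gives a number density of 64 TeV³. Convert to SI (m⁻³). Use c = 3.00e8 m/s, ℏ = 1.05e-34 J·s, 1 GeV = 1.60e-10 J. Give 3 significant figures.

8.39e57 m⁻³

Number density is [L]⁻³ = [E]³/(ℏc)³.
1 GeV³ → 1/(ℏc)³ × (1 GeV in J)³ = 1.31e47 m⁻³.
Convert the energy scale: 64 TeV³ = 6.40e10 GeV³.
Result: 6.40e10 × 1.31e47 = 8.39e57 m⁻³.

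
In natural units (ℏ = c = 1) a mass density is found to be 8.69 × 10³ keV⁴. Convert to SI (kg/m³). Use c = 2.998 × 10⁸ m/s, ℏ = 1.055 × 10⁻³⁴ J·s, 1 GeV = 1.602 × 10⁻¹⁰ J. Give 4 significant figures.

Mass density is [E]/(c²[L]³) = [E]⁴/(ℏ³c⁵).
1 GeV⁴ → 1/(ℏ³c⁵) × (1 GeV in J)⁴ = 2.316 × 10²⁰ kg/m³.
Convert the energy scale: 8.69 × 10³ keV⁴ = 8.69 × 10⁻²¹ GeV⁴.
Result: 8.69 × 10⁻²¹ × 2.316 × 10²⁰ = 2.013 kg/m³.

2.013 kg/m³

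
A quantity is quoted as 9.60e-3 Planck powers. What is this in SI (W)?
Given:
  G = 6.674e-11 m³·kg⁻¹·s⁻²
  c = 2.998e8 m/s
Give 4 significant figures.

3.484e50 W

One Planck power: P_P = c⁵/G = 3.629e52 W.
9.60e-3 × 3.629e52 W = 3.484e50 W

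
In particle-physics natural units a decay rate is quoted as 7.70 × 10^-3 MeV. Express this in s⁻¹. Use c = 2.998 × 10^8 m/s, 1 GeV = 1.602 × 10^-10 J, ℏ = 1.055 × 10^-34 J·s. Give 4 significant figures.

1.169 × 10^19 s⁻¹

A rate is [E]/ℏ; divide by ℏ.
1 GeV → 1/ℏ × (1 GeV in J) = 1.518 × 10^24 s⁻¹.
Convert the energy scale: 7.70 × 10^-3 MeV = 7.70 × 10^-6 GeV.
Result: 7.70 × 10^-6 × 1.518 × 10^24 = 1.169 × 10^19 s⁻¹.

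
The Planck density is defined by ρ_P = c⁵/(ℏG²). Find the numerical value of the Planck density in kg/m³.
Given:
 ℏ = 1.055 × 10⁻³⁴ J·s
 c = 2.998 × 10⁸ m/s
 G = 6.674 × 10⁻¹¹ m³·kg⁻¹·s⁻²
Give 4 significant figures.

5.154 × 10⁹⁶ kg/m³

ρ_P = c⁵/(ℏG²)
  = 2.422 × 10⁴² / 4.699 × 10⁻⁵⁵
  = 5.154 × 10⁹⁶ kg/m³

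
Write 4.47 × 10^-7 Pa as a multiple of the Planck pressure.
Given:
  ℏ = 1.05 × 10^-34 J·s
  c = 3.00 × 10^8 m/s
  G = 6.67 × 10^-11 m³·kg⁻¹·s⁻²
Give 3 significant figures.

Planck pressure: p_P = c⁷/(ℏG²) = 4.68 × 10^113 Pa.
4.47 × 10^-7 / 4.68 × 10^113 = 9.55 × 10^-121

9.55 × 10^-121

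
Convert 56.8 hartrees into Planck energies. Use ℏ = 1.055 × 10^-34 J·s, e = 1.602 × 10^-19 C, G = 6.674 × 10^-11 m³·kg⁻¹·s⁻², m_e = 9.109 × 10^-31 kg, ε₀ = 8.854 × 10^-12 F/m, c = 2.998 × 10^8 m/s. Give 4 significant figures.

hartree: E_h = m_e e⁴/(4πε₀ℏ)² = 4.354 × 10^-18 J
Planck energy: E_P = √(ℏc⁵/G) = 1.957 × 10^9 J
56.8 × 4.354 × 10^-18 / 1.957 × 10^9 = 1.264 × 10^-25

1.264 × 10^-25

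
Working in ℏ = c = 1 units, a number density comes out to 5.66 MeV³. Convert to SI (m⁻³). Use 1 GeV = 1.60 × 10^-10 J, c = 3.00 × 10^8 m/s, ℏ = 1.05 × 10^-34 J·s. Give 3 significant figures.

Number density is [L]⁻³ = [E]³/(ℏc)³.
1 GeV³ → 1/(ℏc)³ × (1 GeV in J)³ = 1.31 × 10^47 m⁻³.
Convert the energy scale: 5.66 MeV³ = 5.66 × 10^-9 GeV³.
Result: 5.66 × 10^-9 × 1.31 × 10^47 = 7.42 × 10^38 m⁻³.

7.42 × 10^38 m⁻³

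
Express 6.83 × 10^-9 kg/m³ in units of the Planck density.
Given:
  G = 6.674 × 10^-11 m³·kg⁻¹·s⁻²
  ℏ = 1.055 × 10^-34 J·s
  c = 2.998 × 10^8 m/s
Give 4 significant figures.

Planck density: ρ_P = c⁵/(ℏG²) = 5.154 × 10^96 kg/m³.
6.83 × 10^-9 / 5.154 × 10^96 = 1.325 × 10^-105

1.325 × 10^-105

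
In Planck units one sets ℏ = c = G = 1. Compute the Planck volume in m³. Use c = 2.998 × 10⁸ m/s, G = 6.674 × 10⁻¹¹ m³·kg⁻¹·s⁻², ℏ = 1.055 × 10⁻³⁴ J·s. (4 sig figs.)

4.224 × 10⁻¹⁰⁵ m³

V_P = (ℏG/c³)^(3/2)
  = √(1.784 × 10⁻²⁰⁹)
  = 4.224 × 10⁻¹⁰⁵ m³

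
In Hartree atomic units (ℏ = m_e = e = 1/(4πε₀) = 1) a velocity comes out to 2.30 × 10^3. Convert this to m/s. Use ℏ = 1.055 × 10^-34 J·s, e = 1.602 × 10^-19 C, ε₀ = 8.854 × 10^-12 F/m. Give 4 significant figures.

5.029 × 10^9 m/s

One atomic unit of velocity: v_au = e²/(4πε₀ℏ) = 2.186 × 10^6 m/s.
2.30 × 10^3 × 2.186 × 10^6 m/s = 5.029 × 10^9 m/s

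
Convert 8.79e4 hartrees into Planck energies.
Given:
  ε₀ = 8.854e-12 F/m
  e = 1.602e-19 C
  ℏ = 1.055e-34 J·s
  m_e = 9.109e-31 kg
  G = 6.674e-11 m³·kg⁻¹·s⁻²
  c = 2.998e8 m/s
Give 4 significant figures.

1.956e-22

hartree: E_h = m_e e⁴/(4πε₀ℏ)² = 4.354e-18 J
Planck energy: E_P = √(ℏc⁵/G) = 1.957e9 J
8.79e4 × 4.354e-18 / 1.957e9 = 1.956e-22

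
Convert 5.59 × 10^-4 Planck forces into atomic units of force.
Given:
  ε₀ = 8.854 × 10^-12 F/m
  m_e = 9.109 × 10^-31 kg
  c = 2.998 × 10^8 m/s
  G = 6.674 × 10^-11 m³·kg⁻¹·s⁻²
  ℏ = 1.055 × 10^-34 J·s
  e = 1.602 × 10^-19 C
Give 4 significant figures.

8.232 × 10^47

Planck force: F_P = c⁴/G = 1.210 × 10^44 N
atomic unit of force: F_au = E_h/a₀ = m_e²e⁶/((4πε₀)³ℏ⁴) = 8.220 × 10^-8 N
5.59 × 10^-4 × 1.210 × 10^44 / 8.220 × 10^-8 = 8.232 × 10^47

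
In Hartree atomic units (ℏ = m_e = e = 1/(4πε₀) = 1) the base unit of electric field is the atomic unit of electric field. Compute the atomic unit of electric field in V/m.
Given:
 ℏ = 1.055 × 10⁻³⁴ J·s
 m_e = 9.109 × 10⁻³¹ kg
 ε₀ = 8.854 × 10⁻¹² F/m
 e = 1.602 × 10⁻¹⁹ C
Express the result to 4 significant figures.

5.131 × 10¹¹ V/m

E_au = E_h/(e a₀) = m_e²e⁵/((4πε₀)³ℏ⁴)
E_h = 4.354 × 10⁻¹⁸ J
a₀ = 5.297 × 10⁻¹¹ m
E_h/(e·a₀) = 5.131 × 10¹¹ V/m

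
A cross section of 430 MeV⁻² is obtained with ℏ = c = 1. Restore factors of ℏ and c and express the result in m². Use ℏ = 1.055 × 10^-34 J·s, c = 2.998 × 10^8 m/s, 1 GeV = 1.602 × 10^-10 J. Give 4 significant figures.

1.676 × 10^-23 m²

Area is [L]² = [E]⁻²·(ℏc)²; restore (ℏc)².
1 GeV⁻² → (ℏc)² × (1 GeV in J)⁻² = 3.898 × 10^-32 m².
Convert the energy scale: 430 MeV⁻² = 4.30 × 10^8 GeV⁻².
Result: 4.30 × 10^8 × 3.898 × 10^-32 = 1.676 × 10^-23 m².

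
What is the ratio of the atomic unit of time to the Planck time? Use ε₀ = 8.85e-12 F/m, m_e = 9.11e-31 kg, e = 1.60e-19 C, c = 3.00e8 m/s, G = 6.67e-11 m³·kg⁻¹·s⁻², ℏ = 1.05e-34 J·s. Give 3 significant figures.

4.47e26

atomic unit of time: τ_au = (4πε₀)²ℏ³/(m_e e⁴) = 2.40e-17 s
Planck time: t_P = √(ℏG/c⁵) = 5.37e-44 s
ratio = 2.40e-17 / 5.37e-44 = 4.47e26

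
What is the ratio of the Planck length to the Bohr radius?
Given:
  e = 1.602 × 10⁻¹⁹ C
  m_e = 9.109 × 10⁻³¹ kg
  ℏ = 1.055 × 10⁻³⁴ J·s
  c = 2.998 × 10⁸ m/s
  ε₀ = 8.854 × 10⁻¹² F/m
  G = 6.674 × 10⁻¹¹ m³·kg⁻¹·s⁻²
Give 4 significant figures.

Planck length: ℓ_P = √(ℏG/c³) = 1.616 × 10⁻³⁵ m
Bohr radius: a₀ = 4πε₀ℏ²/(m_e e²) = 5.297 × 10⁻¹¹ m
ratio = 1.616 × 10⁻³⁵ / 5.297 × 10⁻¹¹ = 3.051 × 10⁻²⁵

3.051 × 10⁻²⁵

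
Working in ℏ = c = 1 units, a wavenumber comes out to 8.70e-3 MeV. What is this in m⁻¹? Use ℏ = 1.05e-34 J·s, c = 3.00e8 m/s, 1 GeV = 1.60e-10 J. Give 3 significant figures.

Inverse length is [E]/(ℏc).
1 GeV → 1/(ℏc) × (1 GeV in J) = 5.08e15 m⁻¹.
Convert the energy scale: 8.70e-3 MeV = 8.70e-6 GeV.
Result: 8.70e-6 × 5.08e15 = 4.42e10 m⁻¹.

4.42e10 m⁻¹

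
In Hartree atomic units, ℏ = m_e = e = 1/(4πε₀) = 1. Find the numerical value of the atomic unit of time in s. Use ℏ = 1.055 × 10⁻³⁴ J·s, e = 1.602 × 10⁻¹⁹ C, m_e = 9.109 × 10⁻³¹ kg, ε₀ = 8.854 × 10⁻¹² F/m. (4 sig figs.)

Dimensional analysis gives τ_au = (4πε₀)²ℏ³/(m_e e⁴).
E_h = 4.354 × 10⁻¹⁸ J
ℏ/E_h = 2.423 × 10⁻¹⁷ s

2.423 × 10⁻¹⁷ s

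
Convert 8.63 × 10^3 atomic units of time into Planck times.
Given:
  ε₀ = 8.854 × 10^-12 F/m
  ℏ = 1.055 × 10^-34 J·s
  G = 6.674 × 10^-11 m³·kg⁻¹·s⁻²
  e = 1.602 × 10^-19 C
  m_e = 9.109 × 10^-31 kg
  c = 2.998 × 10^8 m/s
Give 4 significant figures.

3.878 × 10^30

atomic unit of time: τ_au = (4πε₀)²ℏ³/(m_e e⁴) = 2.423 × 10^-17 s
Planck time: t_P = √(ℏG/c⁵) = 5.392 × 10^-44 s
8.63 × 10^3 × 2.423 × 10^-17 / 5.392 × 10^-44 = 3.878 × 10^30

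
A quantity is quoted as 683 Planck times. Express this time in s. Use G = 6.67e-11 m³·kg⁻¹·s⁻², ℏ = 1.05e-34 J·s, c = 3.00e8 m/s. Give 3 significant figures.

One Planck time: t_P = √(ℏG/c⁵) = 5.37e-44 s.
683 × 5.37e-44 s = 3.67e-41 s

3.67e-41 s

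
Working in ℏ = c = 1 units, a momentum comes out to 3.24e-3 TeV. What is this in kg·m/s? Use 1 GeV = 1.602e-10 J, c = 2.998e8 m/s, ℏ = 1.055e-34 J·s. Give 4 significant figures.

1.731e-18 kg·m/s

Momentum is [E]/c; divide by c.
1 GeV → 1/c × (1 GeV in J) = 5.344e-19 kg·m/s.
Convert the energy scale: 3.24e-3 TeV = 3.24 GeV.
Result: 3.24 × 5.344e-19 = 1.731e-18 kg·m/s.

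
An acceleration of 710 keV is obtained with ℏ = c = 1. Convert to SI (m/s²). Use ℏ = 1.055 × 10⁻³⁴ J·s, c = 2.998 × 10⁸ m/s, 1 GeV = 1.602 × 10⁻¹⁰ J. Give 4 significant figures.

3.232 × 10²⁹ m/s²

Acceleration is [L]/[T]² = c·[E]/ℏ.
1 GeV → c/ℏ × (1 GeV in J) = 4.552 × 10³² m/s².
Convert the energy scale: 710 keV = 7.10 × 10⁻⁴ GeV.
Result: 7.10 × 10⁻⁴ × 4.552 × 10³² = 3.232 × 10²⁹ m/s².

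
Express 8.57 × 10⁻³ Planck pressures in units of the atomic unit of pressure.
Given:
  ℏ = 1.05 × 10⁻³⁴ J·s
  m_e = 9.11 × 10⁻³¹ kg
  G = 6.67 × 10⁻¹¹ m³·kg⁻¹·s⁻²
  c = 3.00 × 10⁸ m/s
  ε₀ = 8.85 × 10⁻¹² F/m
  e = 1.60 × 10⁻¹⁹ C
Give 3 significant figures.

1.33 × 10⁹⁸

Planck pressure: p_P = c⁷/(ℏG²) = 4.68 × 10¹¹³ Pa
atomic unit of pressure: P_au = E_h/a₀³ = m_e⁴e¹⁰/((4πε₀)⁵ℏ⁸) = 3.01 × 10¹³ Pa
8.57 × 10⁻³ × 4.68 × 10¹¹³ / 3.01 × 10¹³ = 1.33 × 10⁹⁸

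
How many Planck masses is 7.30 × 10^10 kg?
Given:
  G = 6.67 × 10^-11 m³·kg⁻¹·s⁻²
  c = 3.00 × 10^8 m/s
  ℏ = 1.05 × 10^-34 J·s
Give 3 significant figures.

3.36 × 10^18

Planck mass: m_P = √(ℏc/G) = 2.17 × 10^-8 kg.
7.30 × 10^10 / 2.17 × 10^-8 = 3.36 × 10^18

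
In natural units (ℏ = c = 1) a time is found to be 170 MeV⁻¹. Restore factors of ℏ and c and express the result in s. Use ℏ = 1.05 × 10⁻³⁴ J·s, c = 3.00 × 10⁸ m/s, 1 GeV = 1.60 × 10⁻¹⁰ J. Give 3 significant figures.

A time is [E]⁻¹ in ℏ=c=1; restore one factor of ℏ.
1 GeV⁻¹ → ℏ × (1 GeV in J)⁻¹ = 6.56 × 10⁻²⁵ s.
Convert the energy scale: 170 MeV⁻¹ = 1.70 × 10⁵ GeV⁻¹.
Result: 1.70 × 10⁵ × 6.56 × 10⁻²⁵ = 1.12 × 10⁻¹⁹ s.

1.12 × 10⁻¹⁹ s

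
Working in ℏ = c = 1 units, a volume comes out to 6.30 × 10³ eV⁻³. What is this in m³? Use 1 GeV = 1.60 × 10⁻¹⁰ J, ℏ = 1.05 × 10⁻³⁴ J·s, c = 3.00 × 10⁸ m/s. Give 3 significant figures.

4.81 × 10⁻¹⁷ m³

Volume is [L]³ = [E]⁻³·(ℏc)³.
1 GeV⁻³ → (ℏc)³ × (1 GeV in J)⁻³ = 7.63 × 10⁻⁴⁸ m³.
Convert the energy scale: 6.30 × 10³ eV⁻³ = 6.30 × 10³⁰ GeV⁻³.
Result: 6.30 × 10³⁰ × 7.63 × 10⁻⁴⁸ = 4.81 × 10⁻¹⁷ m³.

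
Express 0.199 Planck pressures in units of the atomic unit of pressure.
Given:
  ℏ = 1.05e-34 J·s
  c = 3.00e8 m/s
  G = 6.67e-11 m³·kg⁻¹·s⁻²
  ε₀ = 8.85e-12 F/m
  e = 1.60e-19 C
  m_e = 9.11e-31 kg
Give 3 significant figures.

3.09e99

Planck pressure: p_P = c⁷/(ℏG²) = 4.68e113 Pa
atomic unit of pressure: P_au = E_h/a₀³ = m_e⁴e¹⁰/((4πε₀)⁵ℏ⁸) = 3.01e13 Pa
0.199 × 4.68e113 / 3.01e13 = 3.09e99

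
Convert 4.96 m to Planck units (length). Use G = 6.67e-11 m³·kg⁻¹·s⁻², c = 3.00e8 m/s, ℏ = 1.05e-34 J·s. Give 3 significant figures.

3.08e35

Planck length: ℓ_P = √(ℏG/c³) = 1.61e-35 m.
4.96 / 1.61e-35 = 3.08e35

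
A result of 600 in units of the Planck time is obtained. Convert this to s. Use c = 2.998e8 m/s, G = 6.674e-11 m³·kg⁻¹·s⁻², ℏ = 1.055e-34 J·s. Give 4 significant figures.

One Planck time: t_P = √(ℏG/c⁵) = 5.392e-44 s.
600 × 5.392e-44 s = 3.235e-41 s

3.235e-41 s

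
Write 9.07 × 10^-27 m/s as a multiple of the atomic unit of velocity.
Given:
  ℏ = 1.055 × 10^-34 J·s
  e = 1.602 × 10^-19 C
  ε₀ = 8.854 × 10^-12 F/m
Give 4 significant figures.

4.148 × 10^-33

atomic unit of velocity: v_au = e²/(4πε₀ℏ) = 2.186 × 10^6 m/s.
9.07 × 10^-27 / 2.186 × 10^6 = 4.148 × 10^-33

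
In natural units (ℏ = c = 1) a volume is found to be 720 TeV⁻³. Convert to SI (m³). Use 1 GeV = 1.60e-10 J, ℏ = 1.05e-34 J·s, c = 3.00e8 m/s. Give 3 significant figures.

Volume is [L]³ = [E]⁻³·(ℏc)³.
1 GeV⁻³ → (ℏc)³ × (1 GeV in J)⁻³ = 7.63e-48 m³.
Convert the energy scale: 720 TeV⁻³ = 7.20e-7 GeV⁻³.
Result: 7.20e-7 × 7.63e-48 = 5.49e-54 m³.

5.49e-54 m³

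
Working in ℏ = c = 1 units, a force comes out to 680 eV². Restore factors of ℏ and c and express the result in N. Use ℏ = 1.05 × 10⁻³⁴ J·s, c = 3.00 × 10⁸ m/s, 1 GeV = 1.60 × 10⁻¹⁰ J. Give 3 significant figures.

5.53 × 10⁻¹⁰ N

Force is [E]/[L] = [E]²/(ℏc); restore (ℏc)⁻¹.
1 GeV² → 1/(ℏc) × (1 GeV in J)² = 8.13 × 10⁵ N.
Convert the energy scale: 680 eV² = 6.80 × 10⁻¹⁶ GeV².
Result: 6.80 × 10⁻¹⁶ × 8.13 × 10⁵ = 5.53 × 10⁻¹⁰ N.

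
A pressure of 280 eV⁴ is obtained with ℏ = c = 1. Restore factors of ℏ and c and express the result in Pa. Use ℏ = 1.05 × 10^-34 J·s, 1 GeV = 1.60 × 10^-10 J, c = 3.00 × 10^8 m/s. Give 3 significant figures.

5.87 × 10^3 Pa

Pressure is [E]/[L]³ = [E]⁴/(ℏc)³.
1 GeV⁴ → 1/(ℏc)³ × (1 GeV in J)⁴ = 2.10 × 10^37 Pa.
Convert the energy scale: 280 eV⁴ = 2.80 × 10^-34 GeV⁴.
Result: 2.80 × 10^-34 × 2.10 × 10^37 = 5.87 × 10^3 Pa.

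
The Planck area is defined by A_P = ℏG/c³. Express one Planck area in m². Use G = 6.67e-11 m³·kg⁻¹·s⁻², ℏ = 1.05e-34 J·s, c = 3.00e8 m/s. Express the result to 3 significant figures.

2.59e-70 m²

A_P = ℏG/c³
  = 7.00e-45 / 2.70e25
  = 2.59e-70 m²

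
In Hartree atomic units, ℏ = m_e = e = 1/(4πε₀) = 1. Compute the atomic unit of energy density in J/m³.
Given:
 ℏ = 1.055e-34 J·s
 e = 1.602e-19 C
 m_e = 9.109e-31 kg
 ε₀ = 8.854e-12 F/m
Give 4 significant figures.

2.929e13 J/m³

Dimensional analysis gives u_au = E_h/a₀³ = m_e⁴e¹⁰/((4πε₀)⁵ℏ⁸).
E_h = 4.354e-18 J
a₀ = 5.297e-11 m
E_h/a₀³ = 2.929e13 J/m³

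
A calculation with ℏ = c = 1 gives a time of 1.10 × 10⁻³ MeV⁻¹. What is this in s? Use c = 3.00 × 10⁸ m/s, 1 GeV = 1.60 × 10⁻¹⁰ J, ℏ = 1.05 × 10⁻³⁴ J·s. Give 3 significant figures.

A time is [E]⁻¹ in ℏ=c=1; restore one factor of ℏ.
1 GeV⁻¹ → ℏ × (1 GeV in J)⁻¹ = 6.56 × 10⁻²⁵ s.
Convert the energy scale: 1.10 × 10⁻³ MeV⁻¹ = 1.10 GeV⁻¹.
Result: 1.10 × 6.56 × 10⁻²⁵ = 7.22 × 10⁻²⁵ s.

7.22 × 10⁻²⁵ s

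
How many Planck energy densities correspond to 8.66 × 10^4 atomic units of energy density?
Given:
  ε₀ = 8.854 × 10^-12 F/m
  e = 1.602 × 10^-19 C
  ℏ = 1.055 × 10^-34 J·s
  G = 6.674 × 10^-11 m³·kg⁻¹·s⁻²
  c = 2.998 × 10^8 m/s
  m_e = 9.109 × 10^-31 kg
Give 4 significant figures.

5.476 × 10^-96

atomic unit of energy density: u_au = E_h/a₀³ = m_e⁴e¹⁰/((4πε₀)⁵ℏ⁸) = 2.929 × 10^13 J/m³
Planck energy density: u_P = c⁷/(ℏG²) = 4.632 × 10^113 J/m³
8.66 × 10^4 × 2.929 × 10^13 / 4.632 × 10^113 = 5.476 × 10^-96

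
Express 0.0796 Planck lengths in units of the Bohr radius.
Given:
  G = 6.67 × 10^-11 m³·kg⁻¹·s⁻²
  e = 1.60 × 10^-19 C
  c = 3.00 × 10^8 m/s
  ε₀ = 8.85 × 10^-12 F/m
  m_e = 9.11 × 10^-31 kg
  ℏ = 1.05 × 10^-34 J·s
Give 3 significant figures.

Planck length: ℓ_P = √(ℏG/c³) = 1.61 × 10^-35 m
Bohr radius: a₀ = 4πε₀ℏ²/(m_e e²) = 5.26 × 10^-11 m
0.0796 × 1.61 × 10^-35 / 5.26 × 10^-11 = 2.44 × 10^-26

2.44 × 10^-26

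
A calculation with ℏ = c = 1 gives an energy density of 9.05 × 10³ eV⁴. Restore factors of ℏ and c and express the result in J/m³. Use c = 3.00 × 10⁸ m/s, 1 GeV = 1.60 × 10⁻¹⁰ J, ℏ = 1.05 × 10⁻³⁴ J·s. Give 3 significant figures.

[E]/[L]³ = [E]⁴/(ℏc)³; restore (ℏc)⁻³.
1 GeV⁴ → 1/(ℏc)³ × (1 GeV in J)⁴ = 2.10 × 10³⁷ J/m³.
Convert the energy scale: 9.05 × 10³ eV⁴ = 9.05 × 10⁻³³ GeV⁴.
Result: 9.05 × 10⁻³³ × 2.10 × 10³⁷ = 1.90 × 10⁵ J/m³.

1.90 × 10⁵ J/m³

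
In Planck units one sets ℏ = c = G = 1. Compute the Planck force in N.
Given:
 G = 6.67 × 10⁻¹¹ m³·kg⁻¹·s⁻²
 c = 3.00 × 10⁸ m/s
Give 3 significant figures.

1.21 × 10⁴⁴ N

F_P = c⁴/G
  = 8.10 × 10³³ / 6.67 × 10⁻¹¹
  = 1.21 × 10⁴⁴ N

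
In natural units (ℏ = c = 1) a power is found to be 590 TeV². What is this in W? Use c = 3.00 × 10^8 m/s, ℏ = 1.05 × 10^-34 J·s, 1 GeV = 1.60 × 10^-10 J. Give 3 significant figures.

Power is [E]/[T] = [E]²/ℏ.
1 GeV² → 1/ℏ × (1 GeV in J)² = 2.44 × 10^14 W.
Convert the energy scale: 590 TeV² = 5.90 × 10^8 GeV².
Result: 5.90 × 10^8 × 2.44 × 10^14 = 1.44 × 10^23 W.

1.44 × 10^23 W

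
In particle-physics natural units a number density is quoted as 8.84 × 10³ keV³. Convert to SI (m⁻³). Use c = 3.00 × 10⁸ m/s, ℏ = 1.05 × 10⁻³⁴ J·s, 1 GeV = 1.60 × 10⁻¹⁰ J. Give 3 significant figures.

1.16 × 10³³ m⁻³

Number density is [L]⁻³ = [E]³/(ℏc)³.
1 GeV³ → 1/(ℏc)³ × (1 GeV in J)³ = 1.31 × 10⁴⁷ m⁻³.
Convert the energy scale: 8.84 × 10³ keV³ = 8.84 × 10⁻¹⁵ GeV³.
Result: 8.84 × 10⁻¹⁵ × 1.31 × 10⁴⁷ = 1.16 × 10³³ m⁻³.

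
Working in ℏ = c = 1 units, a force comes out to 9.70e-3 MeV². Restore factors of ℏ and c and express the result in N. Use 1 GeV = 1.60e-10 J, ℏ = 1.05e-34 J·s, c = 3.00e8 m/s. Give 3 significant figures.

7.88e-3 N

Force is [E]/[L] = [E]²/(ℏc); restore (ℏc)⁻¹.
1 GeV² → 1/(ℏc) × (1 GeV in J)² = 8.13e5 N.
Convert the energy scale: 9.70e-3 MeV² = 9.70e-9 GeV².
Result: 9.70e-9 × 8.13e5 = 7.88e-3 N.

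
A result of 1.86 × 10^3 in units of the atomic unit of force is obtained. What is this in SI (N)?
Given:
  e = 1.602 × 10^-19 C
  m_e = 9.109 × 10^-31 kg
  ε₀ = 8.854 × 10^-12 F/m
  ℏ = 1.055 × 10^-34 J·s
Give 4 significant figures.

One atomic unit of force: F_au = E_h/a₀ = m_e²e⁶/((4πε₀)³ℏ⁴) = 8.220 × 10^-8 N.
1.86 × 10^3 × 8.220 × 10^-8 N = 1.529 × 10^-4 N

1.529 × 10^-4 N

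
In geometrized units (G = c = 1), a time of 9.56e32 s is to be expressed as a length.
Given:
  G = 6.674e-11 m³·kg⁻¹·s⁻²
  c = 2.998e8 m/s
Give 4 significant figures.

2.866e41 m

Time → length via c.
9.56e32 s × (c) = 2.866e41 m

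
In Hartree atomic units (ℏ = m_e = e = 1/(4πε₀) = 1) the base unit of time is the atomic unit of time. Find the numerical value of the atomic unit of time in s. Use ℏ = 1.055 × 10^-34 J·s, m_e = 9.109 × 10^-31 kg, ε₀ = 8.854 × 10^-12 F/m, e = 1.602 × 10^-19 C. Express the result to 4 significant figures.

τ_au = (4πε₀)²ℏ³/(m_e e⁴)
E_h = 4.354 × 10^-18 J
ℏ/E_h = 2.423 × 10^-17 s

2.423 × 10^-17 s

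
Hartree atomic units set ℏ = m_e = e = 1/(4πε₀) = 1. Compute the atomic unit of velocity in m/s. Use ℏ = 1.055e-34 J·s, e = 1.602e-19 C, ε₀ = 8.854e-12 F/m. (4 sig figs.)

The unique combination of the constants set to 1 with dimensions of velocity is v_au = e²/(4πε₀ℏ).
  = 2.566e-38 / 1.174e-44
  = 2.186e6 m/s

2.186e6 m/s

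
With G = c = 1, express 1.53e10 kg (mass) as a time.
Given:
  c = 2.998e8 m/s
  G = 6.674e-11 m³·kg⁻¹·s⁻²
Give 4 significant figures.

Mass → time via G/c³.
1.53e10 kg × (G/c³) = 3.790e-26 s

3.790e-26 s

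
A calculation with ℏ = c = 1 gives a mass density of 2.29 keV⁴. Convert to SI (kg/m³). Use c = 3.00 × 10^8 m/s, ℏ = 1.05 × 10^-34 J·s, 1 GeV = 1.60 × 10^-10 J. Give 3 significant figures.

5.34 × 10^-4 kg/m³

Mass density is [E]/(c²[L]³) = [E]⁴/(ℏ³c⁵).
1 GeV⁴ → 1/(ℏ³c⁵) × (1 GeV in J)⁴ = 2.33 × 10^20 kg/m³.
Convert the energy scale: 2.29 keV⁴ = 2.29 × 10^-24 GeV⁴.
Result: 2.29 × 10^-24 × 2.33 × 10^20 = 5.34 × 10^-4 kg/m³.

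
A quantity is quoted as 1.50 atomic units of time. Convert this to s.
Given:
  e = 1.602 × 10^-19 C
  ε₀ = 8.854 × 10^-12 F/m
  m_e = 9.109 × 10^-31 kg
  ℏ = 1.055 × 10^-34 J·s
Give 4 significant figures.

3.634 × 10^-17 s

One atomic unit of time: τ_au = (4πε₀)²ℏ³/(m_e e⁴) = 2.423 × 10^-17 s.
1.50 × 2.423 × 10^-17 s = 3.634 × 10^-17 s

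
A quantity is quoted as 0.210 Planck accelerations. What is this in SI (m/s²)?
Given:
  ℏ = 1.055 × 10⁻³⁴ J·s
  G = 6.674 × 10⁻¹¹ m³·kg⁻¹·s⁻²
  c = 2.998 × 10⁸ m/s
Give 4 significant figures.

One Planck acceleration: a_P = √(c⁷/(ℏG)) = 5.560 × 10⁵¹ m/s².
0.210 × 5.560 × 10⁵¹ m/s² = 1.168 × 10⁵¹ m/s²

1.168 × 10⁵¹ m/s²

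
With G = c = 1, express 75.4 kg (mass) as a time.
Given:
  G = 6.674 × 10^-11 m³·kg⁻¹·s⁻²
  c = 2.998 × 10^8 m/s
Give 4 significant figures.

Mass → time via G/c³.
75.4 kg × (G/c³) = 1.868 × 10^-34 s

1.868 × 10^-34 s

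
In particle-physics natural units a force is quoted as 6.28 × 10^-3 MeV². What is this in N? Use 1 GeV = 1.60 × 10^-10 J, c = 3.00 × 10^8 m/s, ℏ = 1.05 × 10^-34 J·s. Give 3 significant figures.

5.10 × 10^-3 N

Force is [E]/[L] = [E]²/(ℏc); restore (ℏc)⁻¹.
1 GeV² → 1/(ℏc) × (1 GeV in J)² = 8.13 × 10^5 N.
Convert the energy scale: 6.28 × 10^-3 MeV² = 6.28 × 10^-9 GeV².
Result: 6.28 × 10^-9 × 8.13 × 10^5 = 5.10 × 10^-3 N.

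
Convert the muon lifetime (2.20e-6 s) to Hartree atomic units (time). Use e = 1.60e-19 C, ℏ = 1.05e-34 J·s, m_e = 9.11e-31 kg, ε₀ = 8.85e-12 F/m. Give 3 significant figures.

9.17e10

atomic unit of time: τ_au = (4πε₀)²ℏ³/(m_e e⁴) = 2.40e-17 s.
2.20e-6 / 2.40e-17 = 9.17e10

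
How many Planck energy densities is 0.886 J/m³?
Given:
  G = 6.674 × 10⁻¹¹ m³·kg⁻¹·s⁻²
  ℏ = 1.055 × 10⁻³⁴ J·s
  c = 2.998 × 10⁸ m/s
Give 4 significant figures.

Planck energy density: u_P = c⁷/(ℏG²) = 4.632 × 10¹¹³ J/m³.
0.886 / 4.632 × 10¹¹³ = 1.913 × 10⁻¹¹⁴

1.913 × 10⁻¹¹⁴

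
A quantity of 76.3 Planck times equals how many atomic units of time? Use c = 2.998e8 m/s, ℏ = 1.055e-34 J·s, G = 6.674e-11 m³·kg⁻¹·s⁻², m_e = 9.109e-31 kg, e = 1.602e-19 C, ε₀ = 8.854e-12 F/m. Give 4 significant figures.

1.698e-25

Planck time: t_P = √(ℏG/c⁵) = 5.392e-44 s
atomic unit of time: τ_au = (4πε₀)²ℏ³/(m_e e⁴) = 2.423e-17 s
76.3 × 5.392e-44 / 2.423e-17 = 1.698e-25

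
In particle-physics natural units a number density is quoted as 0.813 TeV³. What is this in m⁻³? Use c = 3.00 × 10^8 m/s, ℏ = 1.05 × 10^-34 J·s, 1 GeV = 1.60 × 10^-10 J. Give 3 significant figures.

1.07 × 10^56 m⁻³

Number density is [L]⁻³ = [E]³/(ℏc)³.
1 GeV³ → 1/(ℏc)³ × (1 GeV in J)³ = 1.31 × 10^47 m⁻³.
Convert the energy scale: 0.813 TeV³ = 8.13 × 10^8 GeV³.
Result: 8.13 × 10^8 × 1.31 × 10^47 = 1.07 × 10^56 m⁻³.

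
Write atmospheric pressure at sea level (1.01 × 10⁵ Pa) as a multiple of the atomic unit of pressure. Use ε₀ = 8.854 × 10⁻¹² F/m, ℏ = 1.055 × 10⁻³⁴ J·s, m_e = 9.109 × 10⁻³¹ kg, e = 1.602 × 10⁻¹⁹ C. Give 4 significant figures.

3.448 × 10⁻⁹

atomic unit of pressure: P_au = E_h/a₀³ = m_e⁴e¹⁰/((4πε₀)⁵ℏ⁸) = 2.929 × 10¹³ Pa.
1.01 × 10⁵ / 2.929 × 10¹³ = 3.448 × 10⁻⁹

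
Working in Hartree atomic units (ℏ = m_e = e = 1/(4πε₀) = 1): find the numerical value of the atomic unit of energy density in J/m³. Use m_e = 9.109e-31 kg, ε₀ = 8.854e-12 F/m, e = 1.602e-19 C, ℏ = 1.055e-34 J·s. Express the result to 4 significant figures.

2.929e13 J/m³

The unique combination of the constants set to 1 with dimensions of energy density is u_au = E_h/a₀³ = m_e⁴e¹⁰/((4πε₀)⁵ℏ⁸).
E_h = 4.354e-18 J
a₀ = 5.297e-11 m
E_h/a₀³ = 2.929e13 J/m³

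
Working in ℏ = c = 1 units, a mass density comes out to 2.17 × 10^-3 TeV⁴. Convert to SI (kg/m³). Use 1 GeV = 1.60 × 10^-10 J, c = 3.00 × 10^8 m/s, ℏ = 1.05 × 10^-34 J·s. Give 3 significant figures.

Mass density is [E]/(c²[L]³) = [E]⁴/(ℏ³c⁵).
1 GeV⁴ → 1/(ℏ³c⁵) × (1 GeV in J)⁴ = 2.33 × 10^20 kg/m³.
Convert the energy scale: 2.17 × 10^-3 TeV⁴ = 2.17 × 10^9 GeV⁴.
Result: 2.17 × 10^9 × 2.33 × 10^20 = 5.06 × 10^29 kg/m³.

5.06 × 10^29 kg/m³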